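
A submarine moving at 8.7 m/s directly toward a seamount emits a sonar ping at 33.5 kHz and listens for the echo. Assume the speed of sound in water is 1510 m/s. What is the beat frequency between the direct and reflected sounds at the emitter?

The seamount receives the sound from a moving source: f₁ = f₀ · v/(v − v_e) = 33.5 × 1510/1501.3 ≈ 33.694 kHz.
On the return leg the submarine is a moving observer: f₂ = f₁ · (v + v_e)/v = 33.694 × 1518.7/1510 ≈ 33.888 kHz.
Equivalently f₂ = f₀ · (v + v_e)/(v − v_e).
Beat against the emitted tone (with f₀ = 33500 Hz): |f₂ − f₀| = 2v_e·f₀/(v − v_e) = 2 × 8.7 × 33500/1501.3 ≈ 388 Hz.

388 Hz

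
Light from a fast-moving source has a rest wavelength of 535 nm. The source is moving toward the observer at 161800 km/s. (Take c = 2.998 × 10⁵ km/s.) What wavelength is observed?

β = v/c = 161800/299800 = 0.5397.
Relativistic Doppler for wavelength: λ' = λ₀ · √((1 − β)/(1 + β)).
λ' = 535 × √(0.4603/1.5397) = 535 × 0.54677 ≈ 292.5 nm.

292.5 nm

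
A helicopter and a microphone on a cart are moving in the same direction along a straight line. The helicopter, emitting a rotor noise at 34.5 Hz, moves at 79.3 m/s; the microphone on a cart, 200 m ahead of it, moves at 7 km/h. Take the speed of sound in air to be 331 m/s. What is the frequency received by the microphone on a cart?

7 km/h = 1.944 m/s.
The microphone on a cart is ahead, so the helicopter is moving toward it while the microphone on a cart is moving away from the helicopter.
Both move, so f' = f · (v − v_o)/(v − v_s).
f' = 34.5 × (331 − 1.944)/(331 − 79.3) = 34.5 × 329.06/251.7 ≈ 45.1 Hz.

45.1 Hz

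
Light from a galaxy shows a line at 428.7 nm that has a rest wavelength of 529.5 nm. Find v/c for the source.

0.208

λ'/λ₀ = 0.8096 < 1 (blueshift), so the source is approaching.
λ'/λ₀ = √((1 − β)/(1 + β)) for an approaching source ⇒ β = (1 − r²)/(1 + r²) with r = λ'/λ₀.
β = (1 − 0.6555)/(1 + 0.6555) ≈ 0.208.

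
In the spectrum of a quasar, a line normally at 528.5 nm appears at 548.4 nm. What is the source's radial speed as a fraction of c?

0.037c

λ'/λ₀ = 1.0377 > 1 (redshift), so the source is receding.
λ'/λ₀ = √((1 + β)/(1 − β)) for a receding source ⇒ β = (r² − 1)/(r² + 1) with r = λ'/λ₀.
β = (1.0767 − 1)/(1.0767 + 1) ≈ 0.037.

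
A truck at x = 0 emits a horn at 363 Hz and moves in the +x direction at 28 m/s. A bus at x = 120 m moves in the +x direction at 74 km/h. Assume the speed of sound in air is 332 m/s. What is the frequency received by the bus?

74 km/h = 20.56 m/s.
The observer lies on the +x side, so the source is heading toward the observer and the observer is heading away from the source.
With source approaching and observer receding, f' = f · (v − v_o)/(v − v_s).
f' = 363 × (332 − 20.56)/(332 − 28) = 363 × 311.44/304 ≈ 372 Hz.

372 Hz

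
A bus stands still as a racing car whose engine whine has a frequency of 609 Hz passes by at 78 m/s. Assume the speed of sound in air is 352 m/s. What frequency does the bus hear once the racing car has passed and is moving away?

499 Hz

Receding: f₂ = f · v/(v + v_s) = 609 × 352/430 ≈ 499 Hz.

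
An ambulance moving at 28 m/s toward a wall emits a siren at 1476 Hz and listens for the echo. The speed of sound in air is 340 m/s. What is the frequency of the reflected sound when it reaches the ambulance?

1741 Hz

The wall receives the sound from a moving source: f₁ = f₀ · v/(v − v_e) = 1476 × 340/312 ≈ 1608 Hz.
On the return leg the ambulance is a moving observer: f₂ = f₁ · (v + v_e)/v = 1608 × 368/340 ≈ 1741 Hz.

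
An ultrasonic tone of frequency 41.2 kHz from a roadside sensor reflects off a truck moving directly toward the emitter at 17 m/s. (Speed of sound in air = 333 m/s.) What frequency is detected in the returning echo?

45.6 kHz

The truck first receives the wave as a moving observer: f₁ = f₀ · (v + u)/v = 41.2 × (333 + 17)/333 ≈ 43.3 kHz.
On reflection it acts as a source moving toward the stationary detector: f₂ = f₁ · v/(v − u) = 43.3 × 333/316 ≈ 45.6 kHz.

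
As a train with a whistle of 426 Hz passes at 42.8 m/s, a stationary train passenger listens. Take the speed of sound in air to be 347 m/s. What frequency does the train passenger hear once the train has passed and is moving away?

Receding: f₂ = f · v/(v + v_s) = 426 × 347/389.8 ≈ 379 Hz.

379 Hz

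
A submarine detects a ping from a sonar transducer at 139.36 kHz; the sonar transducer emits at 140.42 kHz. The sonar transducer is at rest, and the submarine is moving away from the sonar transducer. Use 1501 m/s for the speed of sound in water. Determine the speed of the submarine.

11.3 m/s

f' = f · (v − v_o)/v ⇒ v_o = v · |f'/f − 1|.
v_o = 1501 × |139.36/140.42 − 1| = 1501 × 0.007549 ≈ 11.3 m/s.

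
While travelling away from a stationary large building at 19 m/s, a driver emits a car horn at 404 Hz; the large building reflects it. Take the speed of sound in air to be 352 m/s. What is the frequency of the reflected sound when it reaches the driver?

The large building receives the sound from a moving source: f₁ = f₀ · v/(v + v_e) = 404 × 352/371 ≈ 383 Hz.
On the return leg the driver is a moving observer: f₂ = f₁ · (v − v_e)/v = 383 × 333/352 ≈ 363 Hz.

363 Hz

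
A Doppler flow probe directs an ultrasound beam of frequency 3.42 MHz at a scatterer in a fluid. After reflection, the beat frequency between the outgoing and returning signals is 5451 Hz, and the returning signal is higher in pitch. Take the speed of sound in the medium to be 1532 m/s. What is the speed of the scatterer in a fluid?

Double Doppler shift off a moving reflector: f₂ = f₀ · (v + u)/(v − u) (u > 0 toward emitter).
Returning signal is higher, so f₂ = f₀ + Δf = 3420000 + 5451 = 3425451 Hz.
Rearranging, u = v · (f₂ − f₀)/(f₂ + f₀) = 1532 × 5451/6845451 ≈ 1.22 m/s.
So the scatterer in a fluid is moving at 1.22 m/s toward the emitter.

1.22 m/s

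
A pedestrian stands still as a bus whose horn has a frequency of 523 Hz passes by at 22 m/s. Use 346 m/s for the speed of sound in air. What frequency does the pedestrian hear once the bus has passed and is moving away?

492 Hz

Receding: f₂ = f · v/(v + v_s) = 523 × 346/368 ≈ 492 Hz.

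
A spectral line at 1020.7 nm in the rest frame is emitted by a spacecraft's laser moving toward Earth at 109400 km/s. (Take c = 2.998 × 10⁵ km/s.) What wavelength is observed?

696.2 nm

β = v/c = 109400/299800 = 0.3649.
Relativistic Doppler for wavelength: λ' = λ₀ · √((1 − β)/(1 + β)).
λ' = 1020.7 × √(0.6351/1.3649) = 1020.7 × 0.68213 ≈ 696.2 nm.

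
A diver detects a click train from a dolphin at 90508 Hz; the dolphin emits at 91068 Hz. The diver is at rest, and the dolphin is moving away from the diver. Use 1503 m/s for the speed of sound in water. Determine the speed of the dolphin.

f' = f · v/(v + v_s) ⇒ v_s = v · |1 − f/f'|.
v_s = 1503 × |1 − 91068/90508| = 1503 × 0.006187 ≈ 9.3 m/s.

9.3 m/s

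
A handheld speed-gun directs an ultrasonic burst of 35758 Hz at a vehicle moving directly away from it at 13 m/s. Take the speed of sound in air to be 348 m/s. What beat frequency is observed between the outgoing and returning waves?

2575 Hz

At the vehicle (a moving observer), f₁ = f₀ · (v − u)/v = 35758 × 335/348 ≈ 34422 Hz.
The reflection then acts as a moving source: f₂ = f₁ · v/(v + u) ≈ 33183 Hz.
Beat frequency: |f₂ − f₀| = 2u·f₀/(v + u) = 2 × 13 × 35758/361 ≈ 2575 Hz.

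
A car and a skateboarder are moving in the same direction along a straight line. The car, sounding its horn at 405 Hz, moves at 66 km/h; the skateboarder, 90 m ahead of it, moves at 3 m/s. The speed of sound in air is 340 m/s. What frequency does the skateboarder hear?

424 Hz

66 km/h = 18.33 m/s.
The skateboarder is ahead, so the car is moving toward it while the skateboarder is moving away from the car.
General Doppler shift: f' = f · (v − v_o)/(v − v_s).
f' = 405 × (340 − 3)/(340 − 18.33) = 405 × 337/321.67 ≈ 424 Hz.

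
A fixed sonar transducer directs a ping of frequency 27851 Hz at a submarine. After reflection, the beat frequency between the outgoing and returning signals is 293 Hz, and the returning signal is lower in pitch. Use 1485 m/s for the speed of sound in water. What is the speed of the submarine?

7.9 m/s

Double Doppler shift off a moving reflector: f₂ = f₀ · (v + u)/(v − u) (u > 0 toward emitter).
Returning signal is lower, so f₂ = f₀ − Δf = 27851 − 293 = 27558 Hz.
Rearranging, u = v · (f₂ − f₀)/(f₂ + f₀) = 1485 × -293/55409 ≈ -7.9 m/s.
So the submarine is moving at 7.9 m/s away from the emitter.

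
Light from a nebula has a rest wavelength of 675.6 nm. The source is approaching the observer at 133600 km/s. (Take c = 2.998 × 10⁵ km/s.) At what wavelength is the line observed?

418.4 nm

β = v/c = 133600/299800 = 0.4456.
Relativistic Doppler for wavelength: λ' = λ₀ · √((1 − β)/(1 + β)).
λ' = 675.6 × √(0.5544/1.4456) = 675.6 × 0.61926 ≈ 418.4 nm.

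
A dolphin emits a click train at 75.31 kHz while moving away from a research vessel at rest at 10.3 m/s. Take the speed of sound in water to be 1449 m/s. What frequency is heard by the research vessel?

Only the source moves, away from the listener, so f' = f · v/(v + v_s).
f' = 75.31 × 1449/(1449 + 10.3) = 75.31 × 1449/1459 ≈ 74.8 kHz.

74.8 kHz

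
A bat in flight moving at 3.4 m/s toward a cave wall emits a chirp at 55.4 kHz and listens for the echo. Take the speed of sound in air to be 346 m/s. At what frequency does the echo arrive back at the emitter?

The cave wall receives the sound from a moving source: f₁ = f₀ · v/(v − v_e) = 55.4 × 346/342.6 ≈ 55.9 kHz.
On the return leg the bat in flight is a moving observer: f₂ = f₁ · (v + v_e)/v = 55.9 × 349.4/346 ≈ 56.5 kHz.
Equivalently f₂ = f₀ · (v + v_e)/(v − v_e).

56.5 kHz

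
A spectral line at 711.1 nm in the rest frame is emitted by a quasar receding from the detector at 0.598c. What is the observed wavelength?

1417.8 nm

Relativistic Doppler for wavelength: λ' = λ₀ · √((1 + β)/(1 − β)).
λ' = 711.1 × √(1.5980/0.4020) = 711.1 × 1.99377 ≈ 1417.8 nm.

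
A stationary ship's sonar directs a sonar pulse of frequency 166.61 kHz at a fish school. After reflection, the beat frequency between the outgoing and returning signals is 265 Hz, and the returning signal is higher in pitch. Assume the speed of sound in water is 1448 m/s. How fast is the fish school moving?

1.15 m/s

Double Doppler shift off a moving reflector: f₂ = f₀ · (v + u)/(v − u) (u > 0 toward emitter).
Returning signal is higher, so f₂ = f₀ + Δf = 166610 + 265 = 166875 Hz.
Rearranging, u = v · (f₂ − f₀)/(f₂ + f₀) = 1448 × 265/333485 ≈ 1.15 m/s.
So the fish school is moving at 1.15 m/s toward the emitter.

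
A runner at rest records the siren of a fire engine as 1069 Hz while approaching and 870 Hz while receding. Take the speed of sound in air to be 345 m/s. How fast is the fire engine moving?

35 m/s

f₁/f₂ = (v + v_s)/(v − v_s), so v_s = v · (f₁ − f₂)/(f₁ + f₂).
v_s = 345 × (1069 − 870)/(1069 + 870) = 345 × 199/1939 ≈ 35 m/s.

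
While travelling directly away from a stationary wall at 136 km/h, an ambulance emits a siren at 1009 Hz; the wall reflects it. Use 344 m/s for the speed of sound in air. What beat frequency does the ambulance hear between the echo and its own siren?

136 km/h = 37.78 m/s.
The wall receives the sound from a moving source: f₁ = f₀ · v/(v + v_e) = 1009 × 344/381.78 ≈ 909.2 Hz.
On the return leg the ambulance is a moving observer: f₂ = f₁ · (v − v_e)/v = 909.2 × 306.22/344 ≈ 809.3 Hz.
Equivalently f₂ = f₀ · (v − v_e)/(v + v_e).
Beat against the emitted tone: |f₂ − f₀| = 2v_e·f₀/(v + v_e) = 2 × 37.78 × 1009/381.78 ≈ 200 Hz.

200 Hz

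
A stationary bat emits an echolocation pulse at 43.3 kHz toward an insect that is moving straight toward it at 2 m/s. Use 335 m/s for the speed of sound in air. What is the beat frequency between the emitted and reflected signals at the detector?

At the insect (a moving observer), f₁ = f₀ · (v + u)/v = 43.3 × 337/335 ≈ 43.559 kHz.
On reflection it acts as a source moving toward the stationary detector: f₂ = f₁ · v/(v − u) = 43.559 × 335/333 ≈ 43.820 kHz.
Equivalently f₂ = f₀ · (v + u)/(v − u).
Beat frequency (with f₀ = 43300 Hz): |f₂ − f₀| = 2u·f₀/(v − u) = 2 × 2 × 43300/333 ≈ 520 Hz.

520 Hz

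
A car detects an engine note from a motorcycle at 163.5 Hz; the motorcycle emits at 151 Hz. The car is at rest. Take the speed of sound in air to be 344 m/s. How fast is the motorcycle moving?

f' > f, so the motorcycle is approaching.
f' = f · v/(v − v_s) ⇒ v_s = v · |1 − f/f'|.
v_s = 344 × |1 − 151/163.5| = 344 × 0.07645 ≈ 26 m/s.

26 m/s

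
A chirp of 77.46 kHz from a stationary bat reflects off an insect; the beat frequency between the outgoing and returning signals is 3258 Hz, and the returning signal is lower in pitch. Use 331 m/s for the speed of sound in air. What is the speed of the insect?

7.1 m/s

Double Doppler shift off a moving reflector: f₂ = f₀ · (v + u)/(v − u) (u > 0 toward emitter).
Returning signal is lower, so f₂ = f₀ − Δf = 77460 − 3258 = 74202 Hz.
Rearranging, u = v · (f₂ − f₀)/(f₂ + f₀) = 331 × -3258/151662 ≈ -7.1 m/s.
So the insect is moving at 7.1 m/s away from the emitter.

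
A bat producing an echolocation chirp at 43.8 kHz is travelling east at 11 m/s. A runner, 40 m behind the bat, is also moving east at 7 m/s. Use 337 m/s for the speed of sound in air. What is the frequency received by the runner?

43.3 kHz

The runner is behind, so the bat is moving away from it while the runner is moving toward the bat.
Both move, so f' = f · (v + v_o)/(v + v_s).
f' = 43.8 × (337 + 7)/(337 + 11) = 43.8 × 344/348 ≈ 43.3 kHz.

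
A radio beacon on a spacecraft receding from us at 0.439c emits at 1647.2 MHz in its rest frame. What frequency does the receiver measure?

1028.5 MHz

Relativistic Doppler for frequency: f' = f₀ · √((1 − β)/(1 + β)).
f' = 1647.2 × √(0.5610/1.4390) = 1647.2 × 0.62438 ≈ 1028.5 MHz.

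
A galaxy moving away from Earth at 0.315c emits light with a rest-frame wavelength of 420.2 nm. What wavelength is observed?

Relativistic Doppler for wavelength: λ' = λ₀ · √((1 + β)/(1 − β)).
λ' = 420.2 × √(1.3150/0.6850) = 420.2 × 1.38554 ≈ 582.2 nm.

582.2 nm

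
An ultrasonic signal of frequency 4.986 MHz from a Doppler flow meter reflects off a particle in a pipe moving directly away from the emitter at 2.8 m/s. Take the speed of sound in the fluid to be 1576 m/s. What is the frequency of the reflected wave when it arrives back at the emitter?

4.968 MHz

The particle in a pipe first receives the wave as a moving observer: f₁ = f₀ · (v − u)/v = 4.986 × (1576 − 2.8)/1576 ≈ 4.977 MHz.
On reflection it acts as a source moving away from the stationary detector: f₂ = f₁ · v/(v + u) = 4.977 × 1576/1578.8 ≈ 4.968 MHz.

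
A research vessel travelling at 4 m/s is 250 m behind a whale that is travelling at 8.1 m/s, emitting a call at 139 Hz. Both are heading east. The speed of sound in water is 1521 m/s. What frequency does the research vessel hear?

The research vessel is behind, so the whale is moving away from it while the research vessel is moving toward the whale.
Both move, so f' = f · (v + v_o)/(v + v_s).
f' = 139 × (1521 + 4)/(1521 + 8.1) = 139 × 1525/1529.1 ≈ 139 Hz.

139 Hz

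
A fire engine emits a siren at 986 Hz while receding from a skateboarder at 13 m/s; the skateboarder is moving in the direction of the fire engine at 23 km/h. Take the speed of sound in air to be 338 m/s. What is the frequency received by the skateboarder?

23 km/h = 6.389 m/s.
General Doppler shift: f' = f · (v + v_o)/(v + v_s).
f' = 986 × (338 + 6.389)/(338 + 13) = 986 × 344.39/351 ≈ 967 Hz.

967 Hz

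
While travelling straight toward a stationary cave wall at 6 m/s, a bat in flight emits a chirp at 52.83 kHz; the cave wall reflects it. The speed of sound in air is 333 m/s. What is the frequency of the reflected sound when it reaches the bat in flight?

The cave wall receives the sound from a moving source: f₁ = f₀ · v/(v − v_e) = 52.83 × 333/327 ≈ 53.8 kHz.
On the return leg the bat in flight is a moving observer: f₂ = f₁ · (v + v_e)/v = 53.8 × 339/333 ≈ 54.8 kHz.

54.8 kHz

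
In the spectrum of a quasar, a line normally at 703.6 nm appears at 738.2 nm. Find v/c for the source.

λ'/λ₀ = 1.0492 > 1 (redshift), so the source is receding.
λ'/λ₀ = √((1 + β)/(1 − β)) for a receding source ⇒ β = (r² − 1)/(r² + 1) with r = λ'/λ₀.
β = (1.1008 − 1)/(1.1008 + 1) ≈ 0.048.

0.048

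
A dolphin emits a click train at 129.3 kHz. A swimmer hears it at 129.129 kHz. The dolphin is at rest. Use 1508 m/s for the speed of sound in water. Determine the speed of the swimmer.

1.99 m/s

f' < f, so the swimmer is receding.
f' = f · (v − v_o)/v ⇒ v_o = v · |f'/f − 1|.
v_o = 1508 × |129.129/129.3 − 1| = 1508 × 0.001323 ≈ 1.99 m/s.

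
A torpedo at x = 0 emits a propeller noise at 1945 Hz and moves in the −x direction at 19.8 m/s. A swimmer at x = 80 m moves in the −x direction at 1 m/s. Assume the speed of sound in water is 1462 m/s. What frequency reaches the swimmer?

1920 Hz

The observer lies on the +x side, so the source is heading away from the observer and the observer is heading toward the source.
General Doppler shift: f' = f · (v + v_o)/(v + v_s).
f' = 1945 × (1462 + 1)/(1462 + 19.8) = 1945 × 1463/1481.8 ≈ 1920 Hz.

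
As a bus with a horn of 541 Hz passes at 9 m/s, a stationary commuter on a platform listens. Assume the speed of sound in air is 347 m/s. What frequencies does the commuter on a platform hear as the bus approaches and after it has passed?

Approaching: f₁ = f · v/(v − v_s) = 541 × 347/338 ≈ 555 Hz.
Receding: f₂ = f · v/(v + v_s) = 541 × 347/356 ≈ 527 Hz.

555 Hz approaching; 527 Hz receding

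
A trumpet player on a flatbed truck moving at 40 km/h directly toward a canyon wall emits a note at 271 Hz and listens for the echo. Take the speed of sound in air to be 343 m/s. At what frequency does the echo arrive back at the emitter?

289 Hz

40 km/h = 11.11 m/s.
The canyon wall receives the sound from a moving source: f₁ = f₀ · v/(v − v_e) = 271 × 343/331.89 ≈ 280 Hz.
On the return leg the trumpet player on a flatbed truck is a moving observer: f₂ = f₁ · (v + v_e)/v = 280 × 354.11/343 ≈ 289 Hz.
Equivalently f₂ = f₀ · (v + v_e)/(v − v_e).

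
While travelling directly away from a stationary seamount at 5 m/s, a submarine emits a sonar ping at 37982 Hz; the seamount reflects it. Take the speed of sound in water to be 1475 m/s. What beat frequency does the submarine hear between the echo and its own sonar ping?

The seamount receives the sound from a moving source: f₁ = f₀ · v/(v + v_e) = 37982 × 1475/1480 ≈ 37854 Hz.
On the return leg the submarine is a moving observer: f₂ = f₁ · (v − v_e)/v = 37854 × 1470/1475 ≈ 37725 Hz.
Beat against the emitted tone: |f₂ − f₀| = 2v_e·f₀/(v + v_e) = 2 × 5 × 37982/1480 ≈ 257 Hz.

257 Hz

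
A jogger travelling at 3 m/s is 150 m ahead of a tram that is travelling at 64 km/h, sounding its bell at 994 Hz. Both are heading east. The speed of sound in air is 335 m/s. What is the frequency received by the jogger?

64 km/h = 17.78 m/s.
The jogger is ahead, so the tram is moving toward it while the jogger is moving away from the tram.
General Doppler shift: f' = f · (v − v_o)/(v − v_s).
f' = 994 × (335 − 3)/(335 − 17.78) = 994 × 332/317.22 ≈ 1040 Hz.

1040 Hz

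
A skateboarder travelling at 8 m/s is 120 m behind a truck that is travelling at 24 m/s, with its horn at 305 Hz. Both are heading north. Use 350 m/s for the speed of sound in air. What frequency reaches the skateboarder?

The skateboarder is behind, so the truck is moving away from it while the skateboarder is moving toward the truck.
With source receding and observer approaching, f' = f · (v + v_o)/(v + v_s).
f' = 305 × (350 + 8)/(350 + 24) = 305 × 358/374 ≈ 292 Hz.

292 Hz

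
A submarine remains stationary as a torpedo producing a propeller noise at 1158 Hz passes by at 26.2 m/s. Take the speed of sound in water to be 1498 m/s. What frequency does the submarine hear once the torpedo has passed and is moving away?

Receding: f₂ = f · v/(v + v_s) = 1158 × 1498/1524.2 ≈ 1138 Hz.

1138 Hz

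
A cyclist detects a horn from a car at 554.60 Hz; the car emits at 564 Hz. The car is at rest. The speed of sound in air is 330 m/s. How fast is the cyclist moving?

f' < f, so the cyclist is receding.
f' = f · (v − v_o)/v ⇒ v_o = v · |f'/f − 1|.
v_o = 330 × |554.60/564 − 1| = 330 × 0.01667 ≈ 5.5 m/s.

5.5 m/s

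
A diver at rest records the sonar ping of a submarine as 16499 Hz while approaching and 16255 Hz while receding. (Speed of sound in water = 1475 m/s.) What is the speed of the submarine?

f₁/f₂ = (v + v_s)/(v − v_s), so v_s = v · (f₁ − f₂)/(f₁ + f₂).
v_s = 1475 × (16499 − 16255)/(16499 + 16255) = 1475 × 244/32754 ≈ 11.0 m/s.

11.0 m/s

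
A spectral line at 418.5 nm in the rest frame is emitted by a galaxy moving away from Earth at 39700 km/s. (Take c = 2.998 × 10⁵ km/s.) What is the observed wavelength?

478.1 nm

β = v/c = 39700/299800 = 0.1324.
Relativistic Doppler for wavelength: λ' = λ₀ · √((1 + β)/(1 − β)).
λ' = 418.5 × √(1.1324/0.8676) = 418.5 × 1.14248 ≈ 478.1 nm.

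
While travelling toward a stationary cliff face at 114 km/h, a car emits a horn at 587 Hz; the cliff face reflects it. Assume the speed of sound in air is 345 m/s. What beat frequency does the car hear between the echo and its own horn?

114 km/h = 31.67 m/s.
The cliff face receives the sound from a moving source: f₁ = f₀ · v/(v − v_e) = 587 × 345/313.33 ≈ 646.3 Hz.
On the return leg the car is a moving observer: f₂ = f₁ · (v + v_e)/v = 646.3 × 376.67/345 ≈ 705.6 Hz.
Beat against the emitted tone: |f₂ − f₀| = 2v_e·f₀/(v − v_e) = 2 × 31.67 × 587/313.33 ≈ 119 Hz.

119 Hz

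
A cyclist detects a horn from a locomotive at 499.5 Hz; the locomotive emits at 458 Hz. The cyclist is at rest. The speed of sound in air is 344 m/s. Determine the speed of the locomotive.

f' > f, so the locomotive is approaching.
f' = f · v/(v − v_s) ⇒ v_s = v · |1 − f/f'|.
v_s = 344 × |1 − 458/499.5| = 344 × 0.08308 ≈ 29 m/s.

29 m/s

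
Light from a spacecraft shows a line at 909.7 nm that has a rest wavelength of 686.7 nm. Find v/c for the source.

0.274c

λ'/λ₀ = 1.3247 > 1 (redshift), so the source is receding.
λ'/λ₀ = √((1 + β)/(1 − β)) for a receding source ⇒ β = (r² − 1)/(r² + 1) with r = λ'/λ₀.
β = (1.7549 − 1)/(1.7549 + 1) ≈ 0.274.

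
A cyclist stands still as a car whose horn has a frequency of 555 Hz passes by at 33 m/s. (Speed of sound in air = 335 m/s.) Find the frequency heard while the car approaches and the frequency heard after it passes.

616 Hz approaching; 505 Hz receding

Approaching: f₁ = f · v/(v − v_s) = 555 × 335/302 ≈ 616 Hz.
Receding: f₂ = f · v/(v + v_s) = 555 × 335/368 ≈ 505 Hz.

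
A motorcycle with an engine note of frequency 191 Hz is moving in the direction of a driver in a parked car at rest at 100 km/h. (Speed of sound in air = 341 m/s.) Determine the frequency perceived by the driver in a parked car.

100 km/h = 27.78 m/s.
With the source moving toward a stationary observer, f' = f · v/(v − v_s).
f' = 191 × 341/(341 − 27.78) = 191 × 341/313.2 ≈ 208 Hz.

208 Hz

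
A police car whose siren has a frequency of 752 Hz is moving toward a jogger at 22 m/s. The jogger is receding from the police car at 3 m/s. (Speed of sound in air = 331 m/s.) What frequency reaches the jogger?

With source approaching and observer receding, f' = f · (v − v_o)/(v − v_s).
f' = 752 × (331 − 3)/(331 − 22) = 752 × 328/309 ≈ 798 Hz.

798 Hz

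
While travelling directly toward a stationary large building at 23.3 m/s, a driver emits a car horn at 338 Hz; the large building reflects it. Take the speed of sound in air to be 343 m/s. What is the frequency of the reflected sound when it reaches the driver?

The large building receives the sound from a moving source: f₁ = f₀ · v/(v − v_e) = 338 × 343/319.7 ≈ 363 Hz.
On the return leg the driver is a moving observer: f₂ = f₁ · (v + v_e)/v = 363 × 366.3/343 ≈ 387 Hz.
Equivalently f₂ = f₀ · (v + v_e)/(v − v_e).

387 Hz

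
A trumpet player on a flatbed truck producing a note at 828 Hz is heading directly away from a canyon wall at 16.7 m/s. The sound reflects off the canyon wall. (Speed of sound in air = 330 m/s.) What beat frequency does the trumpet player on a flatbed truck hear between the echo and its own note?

The canyon wall receives the sound from a moving source: f₁ = f₀ · v/(v + v_e) = 828 × 330/346.7 ≈ 788.1 Hz.
On the return leg the trumpet player on a flatbed truck is a moving observer: f₂ = f₁ · (v − v_e)/v = 788.1 × 313.3/330 ≈ 748.2 Hz.
Equivalently f₂ = f₀ · (v − v_e)/(v + v_e).
Beat against the emitted tone: |f₂ − f₀| = 2v_e·f₀/(v + v_e) = 2 × 16.7 × 828/346.7 ≈ 80 Hz.

80 Hz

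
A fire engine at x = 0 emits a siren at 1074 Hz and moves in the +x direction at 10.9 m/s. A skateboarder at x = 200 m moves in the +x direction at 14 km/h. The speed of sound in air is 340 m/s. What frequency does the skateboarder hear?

14 km/h = 3.889 m/s.
The observer lies on the +x side, so the source is heading toward the observer and the observer is heading away from the source.
Both move, so f' = f · (v − v_o)/(v − v_s).
f' = 1074 × (340 − 3.889)/(340 − 10.9) = 1074 × 336.11/329.1 ≈ 1097 Hz.

1097 Hz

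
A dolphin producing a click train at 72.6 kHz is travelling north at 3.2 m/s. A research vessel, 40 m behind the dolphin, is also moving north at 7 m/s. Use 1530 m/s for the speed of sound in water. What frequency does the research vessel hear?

72.8 kHz

The research vessel is behind, so the dolphin is moving away from it while the research vessel is moving toward the dolphin.
With source receding and observer approaching, f' = f · (v + v_o)/(v + v_s).
f' = 72.6 × (1530 + 7)/(1530 + 3.2) = 72.6 × 1537/1533.2 ≈ 72.8 kHz.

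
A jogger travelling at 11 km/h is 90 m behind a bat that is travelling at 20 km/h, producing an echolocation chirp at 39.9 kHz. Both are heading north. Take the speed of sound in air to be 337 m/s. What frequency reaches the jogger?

39.6 kHz

20 km/h = 5.556 m/s; 11 km/h = 3.056 m/s.
The jogger is behind, so the bat is moving away from it while the jogger is moving toward the bat.
With source receding and observer approaching, f' = f · (v + v_o)/(v + v_s).
f' = 39.9 × (337 + 3.056)/(337 + 5.556) = 39.9 × 340.06/342.56 ≈ 39.6 kHz.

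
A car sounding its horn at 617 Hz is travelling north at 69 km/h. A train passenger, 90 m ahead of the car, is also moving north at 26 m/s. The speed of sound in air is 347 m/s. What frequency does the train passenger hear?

69 km/h = 19.17 m/s.
The train passenger is ahead, so the car is moving toward it while the train passenger is moving away from the car.
With source approaching and observer receding, f' = f · (v − v_o)/(v − v_s).
f' = 617 × (347 − 26)/(347 − 19.17) = 617 × 321/327.83 ≈ 604 Hz.

604 Hz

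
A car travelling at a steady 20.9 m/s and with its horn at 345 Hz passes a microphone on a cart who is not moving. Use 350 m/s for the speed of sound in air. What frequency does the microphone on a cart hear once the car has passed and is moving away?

326 Hz

Receding: f₂ = f · v/(v + v_s) = 345 × 350/370.9 ≈ 326 Hz.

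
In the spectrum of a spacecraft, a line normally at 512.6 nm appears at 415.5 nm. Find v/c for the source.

λ'/λ₀ = 0.8106 < 1 (blueshift), so the source is approaching.
λ'/λ₀ = √((1 − β)/(1 + β)) for an approaching source ⇒ β = (1 − r²)/(1 + r²) with r = λ'/λ₀.
β = (1 − 0.6570)/(1 + 0.6570) ≈ 0.207.

0.207c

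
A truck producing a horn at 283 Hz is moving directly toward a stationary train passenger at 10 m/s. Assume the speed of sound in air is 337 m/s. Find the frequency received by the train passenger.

292 Hz

Moving source, stationary observer: f' = f · v/(v − v_s) since the source is approaching.
f' = 283 × 337/(337 − 10) = 283 × 337/327 ≈ 292 Hz.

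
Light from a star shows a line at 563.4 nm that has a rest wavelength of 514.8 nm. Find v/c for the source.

0.090

λ'/λ₀ = 1.0944 > 1 (redshift), so the source is receding.
λ'/λ₀ = √((1 + β)/(1 − β)) for a receding source ⇒ β = (r² − 1)/(r² + 1) with r = λ'/λ₀.
β = (1.1977 − 1)/(1.1977 + 1) ≈ 0.090.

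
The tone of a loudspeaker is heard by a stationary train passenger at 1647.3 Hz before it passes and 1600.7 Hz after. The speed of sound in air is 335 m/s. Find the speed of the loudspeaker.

4.8 m/s

f₁/f₂ = (v + v_s)/(v − v_s), so v_s = v · (f₁ − f₂)/(f₁ + f₂).
v_s = 335 × (1647.3 − 1600.7)/(1647.3 + 1600.7) = 335 × 46.6/3248.0 ≈ 4.8 m/s.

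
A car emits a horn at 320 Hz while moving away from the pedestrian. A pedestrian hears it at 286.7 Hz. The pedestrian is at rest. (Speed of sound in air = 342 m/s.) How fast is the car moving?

f' = f · v/(v + v_s) ⇒ v_s = v · |1 − f/f'|.
v_s = 342 × |1 − 320/286.7| = 342 × 0.1161 ≈ 40 m/s.

40 m/s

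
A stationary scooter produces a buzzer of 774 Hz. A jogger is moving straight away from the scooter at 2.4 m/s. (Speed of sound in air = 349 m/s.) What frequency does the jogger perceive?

Moving observer, stationary source: f' = f · (v − v_o)/v.
f' = 774 × (349 − 2.4)/349 = 774 × 346.6/349 ≈ 769 Hz.

769 Hz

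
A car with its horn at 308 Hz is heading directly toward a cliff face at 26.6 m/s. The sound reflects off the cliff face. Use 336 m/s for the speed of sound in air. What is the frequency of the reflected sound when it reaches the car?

The cliff face receives the sound from a moving source: f₁ = f₀ · v/(v − v_e) = 308 × 336/309.4 ≈ 334 Hz.
On the return leg the car is a moving observer: f₂ = f₁ · (v + v_e)/v = 334 × 362.6/336 ≈ 361 Hz.

361 Hz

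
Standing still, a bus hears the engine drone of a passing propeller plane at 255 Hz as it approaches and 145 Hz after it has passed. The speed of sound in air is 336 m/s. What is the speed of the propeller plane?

92 m/s

f₁/f₂ = (v + v_s)/(v − v_s), so v_s = v · (f₁ − f₂)/(f₁ + f₂).
v_s = 336 × (255 − 145)/(255 + 145) = 336 × 110/400 ≈ 92 m/s.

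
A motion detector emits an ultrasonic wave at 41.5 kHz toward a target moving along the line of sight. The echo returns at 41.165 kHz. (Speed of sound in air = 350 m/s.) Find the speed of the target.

1.42 m/s

Double Doppler shift off a moving reflector: f₂ = f₀ · (v + u)/(v − u) (u > 0 toward emitter).
Rearranging, u = v · (f₂ − f₀)/(f₂ + f₀) = 350 × -0.335/82.665 ≈ -1.42 m/s.
So the target is moving at 1.42 m/s away from the emitter.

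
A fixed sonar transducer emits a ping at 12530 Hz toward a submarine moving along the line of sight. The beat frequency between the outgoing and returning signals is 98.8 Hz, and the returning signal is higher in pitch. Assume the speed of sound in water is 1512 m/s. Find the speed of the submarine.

Double Doppler shift off a moving reflector: f₂ = f₀ · (v + u)/(v − u) (u > 0 toward emitter).
Returning signal is higher, so f₂ = f₀ + Δf = 12530 + 98.8 = 12628.8 Hz.
Rearranging, u = v · (f₂ − f₀)/(f₂ + f₀) = 1512 × 98.8/25158.8 ≈ 5.9 m/s.
So the submarine is moving at 5.9 m/s toward the emitter.

5.9 m/s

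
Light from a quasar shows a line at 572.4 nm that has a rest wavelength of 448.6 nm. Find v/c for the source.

0.239c

λ'/λ₀ = 1.2760 > 1 (redshift), so the source is receding.
λ'/λ₀ = √((1 + β)/(1 − β)) for a receding source ⇒ β = (r² − 1)/(r² + 1) with r = λ'/λ₀.
β = (1.6281 − 1)/(1.6281 + 1) ≈ 0.239.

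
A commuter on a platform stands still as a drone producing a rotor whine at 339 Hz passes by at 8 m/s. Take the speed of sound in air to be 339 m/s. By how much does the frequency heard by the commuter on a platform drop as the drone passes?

16.0 Hz

Approaching: f₁ = f · v/(v − v_s) = 339 × 339/331 ≈ 347.2 Hz.
Receding: f₂ = f · v/(v + v_s) = 339 × 339/347 ≈ 331.2 Hz.
Drop: f₁ − f₂ = 2f·v·v_s/(v² − v_s²) = 2 × 339 × 339 × 8/(339² − 8²) ≈ 16.0 Hz.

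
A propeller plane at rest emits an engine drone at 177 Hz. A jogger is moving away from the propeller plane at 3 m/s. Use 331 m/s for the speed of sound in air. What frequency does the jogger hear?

Only the observer moves, away from the source, so f' = f · (v − v_o)/v.
f' = 177 × (331 − 3)/331 = 177 × 328/331 ≈ 175 Hz.

175 Hz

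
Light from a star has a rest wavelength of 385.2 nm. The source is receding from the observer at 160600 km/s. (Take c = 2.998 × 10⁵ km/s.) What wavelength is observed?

700.5 nm

β = v/c = 160600/299800 = 0.5357.
Relativistic Doppler for wavelength: λ' = λ₀ · √((1 + β)/(1 − β)).
λ' = 385.2 × √(1.5357/0.4643) = 385.2 × 1.81865 ≈ 700.5 nm.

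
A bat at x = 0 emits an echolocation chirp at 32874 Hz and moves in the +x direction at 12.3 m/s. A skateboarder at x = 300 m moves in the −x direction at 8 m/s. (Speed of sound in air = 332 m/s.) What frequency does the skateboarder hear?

The observer lies on the +x side, so the source is heading toward the observer and the observer is heading toward the source.
General Doppler shift: f' = f · (v + v_o)/(v − v_s).
f' = 32874 × (332 + 8)/(332 − 12.3) = 32874 × 340/319.7 ≈ 34961 Hz.

34961 Hz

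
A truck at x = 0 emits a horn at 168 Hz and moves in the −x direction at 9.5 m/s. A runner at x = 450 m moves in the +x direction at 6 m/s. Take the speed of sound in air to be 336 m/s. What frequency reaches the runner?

The observer lies on the +x side, so the source is heading away from the observer and the observer is heading away from the source.
Both move, so f' = f · (v − v_o)/(v + v_s).
f' = 168 × (336 − 6)/(336 + 9.5) = 168 × 330/345.5 ≈ 160 Hz.

160 Hz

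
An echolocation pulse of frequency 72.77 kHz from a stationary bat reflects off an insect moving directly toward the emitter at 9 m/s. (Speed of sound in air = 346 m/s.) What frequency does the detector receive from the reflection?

76.7 kHz

At the insect (a moving observer), f₁ = f₀ · (v + u)/v = 72.77 × 355/346 ≈ 74.7 kHz.
On reflection it acts as a source moving toward the stationary detector: f₂ = f₁ · v/(v − u) = 74.7 × 346/337 ≈ 76.7 kHz.
Equivalently f₂ = f₀ · (v + u)/(v − u).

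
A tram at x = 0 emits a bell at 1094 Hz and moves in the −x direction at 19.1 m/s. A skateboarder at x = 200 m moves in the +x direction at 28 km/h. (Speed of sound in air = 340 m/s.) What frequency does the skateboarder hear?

28 km/h = 7.778 m/s.
The observer lies on the +x side, so the source is heading away from the observer and the observer is heading away from the source.
Both move, so f' = f · (v − v_o)/(v + v_s).
f' = 1094 × (340 − 7.778)/(340 + 19.1) = 1094 × 332.22/359.1 ≈ 1012 Hz.

1012 Hz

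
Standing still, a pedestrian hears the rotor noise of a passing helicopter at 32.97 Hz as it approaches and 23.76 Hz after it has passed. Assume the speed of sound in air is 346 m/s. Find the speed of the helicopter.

56 m/s

f₁/f₂ = (v + v_s)/(v − v_s), so v_s = v · (f₁ − f₂)/(f₁ + f₂).
v_s = 346 × (32.97 − 23.76)/(32.97 + 23.76) = 346 × 9.21/56.73 ≈ 56 m/s.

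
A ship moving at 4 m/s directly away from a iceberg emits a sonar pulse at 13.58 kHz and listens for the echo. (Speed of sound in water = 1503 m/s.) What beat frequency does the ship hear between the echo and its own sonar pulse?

72 Hz

The iceberg receives the sound from a moving source: f₁ = f₀ · v/(v + v_e) = 13.58 × 1503/1507 ≈ 13.5440 kHz.
On the return leg the ship is a moving observer: f₂ = f₁ · (v − v_e)/v = 13.5440 × 1499/1503 ≈ 13.5079 kHz.
Equivalently f₂ = f₀ · (v − v_e)/(v + v_e).
Beat against the emitted tone (with f₀ = 13580 Hz): |f₂ − f₀| = 2v_e·f₀/(v + v_e) = 2 × 4 × 13580/1507 ≈ 72 Hz.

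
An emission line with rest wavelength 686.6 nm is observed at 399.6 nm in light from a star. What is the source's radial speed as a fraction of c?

0.494c

λ'/λ₀ = 0.5820 < 1 (blueshift), so the source is approaching.
λ'/λ₀ = √((1 − β)/(1 + β)) for an approaching source ⇒ β = (1 − r²)/(1 + r²) with r = λ'/λ₀.
β = (1 − 0.3387)/(1 + 0.3387) ≈ 0.494.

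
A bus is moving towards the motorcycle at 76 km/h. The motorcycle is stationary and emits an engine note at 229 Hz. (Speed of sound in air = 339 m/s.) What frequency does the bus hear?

243 Hz

76 km/h = 21.11 m/s.
Moving observer, stationary source: f' = f · (v + v_o)/v.
f' = 229 × (339 + 21.11)/339 = 229 × 360.11/339 ≈ 243 Hz.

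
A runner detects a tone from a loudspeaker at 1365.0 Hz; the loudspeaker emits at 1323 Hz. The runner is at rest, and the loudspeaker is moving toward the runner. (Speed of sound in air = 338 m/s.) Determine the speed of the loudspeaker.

f' = f · v/(v − v_s) ⇒ v_s = v · |1 − f/f'|.
v_s = 338 × |1 − 1323/1365.0| = 338 × 0.03077 ≈ 10.4 m/s.

10.4 m/s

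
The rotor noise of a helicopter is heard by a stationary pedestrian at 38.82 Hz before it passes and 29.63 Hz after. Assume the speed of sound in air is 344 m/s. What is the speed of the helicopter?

46 m/s

f₁/f₂ = (v + v_s)/(v − v_s), so v_s = v · (f₁ − f₂)/(f₁ + f₂).
v_s = 344 × (38.82 − 29.63)/(38.82 + 29.63) = 344 × 9.19/68.45 ≈ 46 m/s.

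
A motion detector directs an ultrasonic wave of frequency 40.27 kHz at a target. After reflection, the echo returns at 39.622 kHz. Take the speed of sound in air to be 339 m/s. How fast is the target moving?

2.75 m/s

Double Doppler shift off a moving reflector: f₂ = f₀ · (v + u)/(v − u) (u > 0 toward emitter).
Rearranging, u = v · (f₂ − f₀)/(f₂ + f₀) = 339 × -0.648/79.892 ≈ -2.75 m/s.
So the target is moving at 2.75 m/s away from the emitter.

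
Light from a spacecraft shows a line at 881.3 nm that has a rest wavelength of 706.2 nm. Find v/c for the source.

0.218

λ'/λ₀ = 1.2479 > 1 (redshift), so the source is receding.
λ'/λ₀ = √((1 + β)/(1 − β)) for a receding source ⇒ β = (r² − 1)/(r² + 1) with r = λ'/λ₀.
β = (1.5574 − 1)/(1.5574 + 1) ≈ 0.218.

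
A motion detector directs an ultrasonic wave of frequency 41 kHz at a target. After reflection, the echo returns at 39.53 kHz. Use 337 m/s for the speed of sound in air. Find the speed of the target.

Double Doppler shift off a moving reflector: f₂ = f₀ · (v + u)/(v − u) (u > 0 toward emitter).
Rearranging, u = v · (f₂ − f₀)/(f₂ + f₀) = 337 × -1.47/80.53 ≈ -6.2 m/s.
So the target is moving at 6.2 m/s away from the emitter.

6.2 m/s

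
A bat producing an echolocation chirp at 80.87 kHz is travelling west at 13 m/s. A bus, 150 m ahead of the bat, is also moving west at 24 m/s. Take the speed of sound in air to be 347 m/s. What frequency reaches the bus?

78.2 kHz

The bus is ahead, so the bat is moving toward it while the bus is moving away from the bat.
With source approaching and observer receding, f' = f · (v − v_o)/(v − v_s).
f' = 80.87 × (347 − 24)/(347 − 13) = 80.87 × 323/334 ≈ 78.2 kHz.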